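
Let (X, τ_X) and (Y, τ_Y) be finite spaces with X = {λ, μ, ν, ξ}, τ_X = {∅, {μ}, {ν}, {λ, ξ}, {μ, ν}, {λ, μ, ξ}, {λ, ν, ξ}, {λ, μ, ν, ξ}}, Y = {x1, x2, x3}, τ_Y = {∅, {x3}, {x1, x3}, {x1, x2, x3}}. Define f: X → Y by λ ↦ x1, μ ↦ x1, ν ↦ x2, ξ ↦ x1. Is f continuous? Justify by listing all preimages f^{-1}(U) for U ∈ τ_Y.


f IS continuous.

Compute f^{-1}(U) for each U ∈ τ_Y:
  U = ∅: f^{-1}(U) = ∅ ∈ τ_X ✓.
  U = {x3}: f^{-1}(U) = ∅ ∈ τ_X ✓.
  U = {x1, x3}: f^{-1}(U) = {λ, μ, ξ} ∈ τ_X ✓.
  U = {x1, x2, x3}: f^{-1}(U) = {λ, μ, ν, ξ} ∈ τ_X ✓.
Every preimage lies in τ_X, so f IS continuous.


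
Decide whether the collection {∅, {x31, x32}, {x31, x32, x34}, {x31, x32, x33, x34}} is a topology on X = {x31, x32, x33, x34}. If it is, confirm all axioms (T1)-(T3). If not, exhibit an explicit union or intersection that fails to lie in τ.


τ IS a topology on X.

Axiom (T1): ∅ ∈ τ? Yes; X ∈ τ? Yes.
Axiom (T2/T3): check pairwise unions and intersections of members of τ.
All pairwise intersections and unions checked — each lies in τ. Therefore τ satisfies (T1), (T2), (T3): it IS a topology on X.


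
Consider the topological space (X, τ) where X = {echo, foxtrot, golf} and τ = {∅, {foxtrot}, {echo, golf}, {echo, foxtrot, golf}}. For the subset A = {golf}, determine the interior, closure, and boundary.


int(A) = ∅, cl(A) = {echo, golf}, ∂A = {echo, golf}.

Closed sets in (X, τ) are complements of opens:
  closed(X, τ) = {∅, {foxtrot}, {echo, golf}, {echo, foxtrot, golf}}.
int(A) = ⋃ {U ∈ τ : U ⊆ A}. Opens contained in A: ∅.
Taking the union of these: int(A) = ∅.
cl(A) = ⋂ {C closed : A ⊆ C}. Closed sets containing A: {echo, golf}, {echo, foxtrot, golf}.
Intersecting these: cl(A) = {echo, golf}.
∂A = cl(A) ∖ int(A) = {echo, golf} ∖ ∅ = {echo, golf}.


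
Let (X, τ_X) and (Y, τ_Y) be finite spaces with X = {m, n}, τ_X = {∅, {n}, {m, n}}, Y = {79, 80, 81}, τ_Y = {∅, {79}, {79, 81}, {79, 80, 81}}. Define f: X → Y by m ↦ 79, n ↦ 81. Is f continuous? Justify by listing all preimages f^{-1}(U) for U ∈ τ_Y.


f is NOT continuous.

Compute f^{-1}(U) for each U ∈ τ_Y:
  U = ∅: f^{-1}(U) = ∅ ∈ τ_X ✓.
  U = {79}: f^{-1}(U) = {m} ∉ τ_X ✗.
  U = {79, 81}: f^{-1}(U) = {m, n} ∈ τ_X ✓.
  U = {79, 80, 81}: f^{-1}(U) = {m, n} ∈ τ_X ✓.
Found U = {79} with f^{-1}(U) = {m} not in τ_X. Therefore f is NOT continuous.


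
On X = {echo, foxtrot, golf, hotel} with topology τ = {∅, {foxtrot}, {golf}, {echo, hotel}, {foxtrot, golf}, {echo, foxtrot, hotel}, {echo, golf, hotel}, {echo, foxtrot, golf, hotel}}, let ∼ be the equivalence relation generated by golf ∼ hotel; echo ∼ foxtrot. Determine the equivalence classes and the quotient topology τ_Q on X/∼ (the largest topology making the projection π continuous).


X/∼ = {[echo=foxtrot], [golf=hotel]}; |τ_Q| = 2.

Equivalence classes: [echo=foxtrot], [golf=hotel].
Quotient map π: X → X/∼ sends echo ↦ [echo=foxtrot], foxtrot ↦ [echo=foxtrot], golf ↦ [golf=hotel], hotel ↦ [golf=hotel].
For each subset V ⊆ X/∼, compute π^{-1}(V) ⊆ X and check whether π^{-1}(V) ∈ τ. V is open in τ_Q iff π^{-1}(V) ∈ τ.
  V = {}: π^{-1}(V) = ∅ ∈ τ ✓.
  V = {[echo=foxtrot]}: π^{-1}(V) = {echo, foxtrot} ∉ τ ✗.
  V = {[golf=hotel]}: π^{-1}(V) = {golf, hotel} ∉ τ ✗.
  V = {[echo=foxtrot], [golf=hotel]}: π^{-1}(V) = {echo, foxtrot, golf, hotel} ∈ τ ✓.
Open sets in the quotient: τ_Q = {{}, {[echo=foxtrot], [golf=hotel]}} (2 elements).


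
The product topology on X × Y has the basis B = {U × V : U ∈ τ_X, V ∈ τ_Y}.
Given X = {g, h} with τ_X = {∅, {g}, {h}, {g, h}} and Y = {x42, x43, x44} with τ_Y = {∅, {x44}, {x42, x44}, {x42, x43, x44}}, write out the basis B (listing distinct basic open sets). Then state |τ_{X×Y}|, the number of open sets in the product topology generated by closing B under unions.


Basis B = {∅ × ∅, {g} × {x44}, {h} × {x44}, {g} × {x42, x44}, {g, h} × {x44}, {h} × {x42, x44}, {g} × {x42, x43, x44}, {h} × {x42, x43, x44}, {g, h} × {x42, x44}, {g, h} × {x42, x43, x44}}; |τ_{X×Y}| = 16.

Enumerate products U × V with U ∈ τ_X, V ∈ τ_Y (deduplicated):
  ∅ × ∅ = {} (∅)
  {g} × {x44} = {(g,x44)}
  {h} × {x44} = {(h,x44)}
  {g} × {x42, x44} = {(g,x42), (g,x44)}
  {g, h} × {x44} = {(g,x44), (h,x44)}
  {h} × {x42, x44} = {(h,x42), (h,x44)}
  {g} × {x42, x43, x44} = {(g,x42), (g,x43), (g,x44)}
  {h} × {x42, x43, x44} = {(h,x42), (h,x43), (h,x44)}
  {g, h} × {x42, x44} = {(g,x42), (g,x44), (h,x42), (h,x44)}
  {g, h} × {x42, x43, x44} = {(g,x42), (g,x43), (g,x44), (h,x42), (h,x43), (h,x44)}
These 10 distinct sets form the basis B.
Close under arbitrary unions to get τ_{X×Y}; counting gives |τ_{X×Y}| = 16.


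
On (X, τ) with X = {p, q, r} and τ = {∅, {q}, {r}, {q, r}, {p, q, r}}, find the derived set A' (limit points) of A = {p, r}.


A' = {p}

For each x ∈ X, list the open sets U ∈ τ with x ∈ U, then check whether U ∩ (A ∖ {x}) ≠ ∅ for every such U.
  x = p: opens ∋ x are {p, q, r}; each meets A ∖ {p}, so x IS a limit point.
  x = q: open {q} ∋ x has {q} ∩ (A ∖ {q}) = ∅, so x is NOT a limit point.
  x = r: open {r} ∋ x has {r} ∩ (A ∖ {r}) = ∅, so x is NOT a limit point.
Collecting: A' = {p}.


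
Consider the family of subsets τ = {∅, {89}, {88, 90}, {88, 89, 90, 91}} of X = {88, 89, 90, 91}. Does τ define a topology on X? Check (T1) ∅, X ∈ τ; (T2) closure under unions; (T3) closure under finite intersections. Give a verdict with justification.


τ is NOT a topology on X.

Axiom (T1): ∅ ∈ τ? Yes; X ∈ τ? Yes.
Axiom (T2/T3): check pairwise unions and intersections of members of τ.
Counterexample for (T2): {89} ∪ {88, 90} = {88, 89, 90} ∉ τ. Therefore τ is NOT a topology.


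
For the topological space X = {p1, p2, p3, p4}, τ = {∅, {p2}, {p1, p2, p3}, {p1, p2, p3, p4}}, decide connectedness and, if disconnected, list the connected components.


(X, τ) is connected.

Find clopen sets (U ∈ τ with X ∖ U ∈ τ):
  U = ∅, X ∖ U = {p1, p2, p3, p4} — both open, so U is clopen.
  U = {p1, p2, p3, p4}, X ∖ U = ∅ — both open, so U is clopen.
Only trivial clopens (∅ and X) exist, so (X, τ) is connected.
Compute connected components by grouping points that agree on all clopens:
  component: {p1, p2, p3, p4}


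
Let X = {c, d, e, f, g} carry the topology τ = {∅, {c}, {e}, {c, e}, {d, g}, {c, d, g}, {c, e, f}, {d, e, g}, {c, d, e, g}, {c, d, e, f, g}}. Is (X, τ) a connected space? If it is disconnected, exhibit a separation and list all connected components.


(X, τ) is disconnected; components = [{d, g}, {c, e, f}].

Find clopen sets (U ∈ τ with X ∖ U ∈ τ):
  U = ∅, X ∖ U = {c, d, e, f, g} — both open, so U is clopen.
  U = {d, g}, X ∖ U = {c, e, f} — both open, so U is clopen.
  U = {c, e, f}, X ∖ U = {d, g} — both open, so U is clopen.
  U = {c, d, e, f, g}, X ∖ U = ∅ — both open, so U is clopen.
Nontrivial clopen(s) exist: e.g. {d, g}. So (X, τ) is disconnected.
Compute connected components by grouping points that agree on all clopens:
  component: {d, g}
  component: {c, e, f}


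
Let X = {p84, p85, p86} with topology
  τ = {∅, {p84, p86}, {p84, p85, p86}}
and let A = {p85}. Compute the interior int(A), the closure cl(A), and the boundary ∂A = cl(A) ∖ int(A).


int(A) = ∅, cl(A) = {p85}, ∂A = {p85}.

Closed sets in (X, τ) are complements of opens:
  closed(X, τ) = {∅, {p85}, {p84, p85, p86}}.
int(A) = ⋃ {U ∈ τ : U ⊆ A}. Opens contained in A: ∅.
Taking the union of these: int(A) = ∅.
cl(A) = ⋂ {C closed : A ⊆ C}. Closed sets containing A: {p85}, {p84, p85, p86}.
Intersecting these: cl(A) = {p85}.
∂A = cl(A) ∖ int(A) = {p85} ∖ ∅ = {p85}.


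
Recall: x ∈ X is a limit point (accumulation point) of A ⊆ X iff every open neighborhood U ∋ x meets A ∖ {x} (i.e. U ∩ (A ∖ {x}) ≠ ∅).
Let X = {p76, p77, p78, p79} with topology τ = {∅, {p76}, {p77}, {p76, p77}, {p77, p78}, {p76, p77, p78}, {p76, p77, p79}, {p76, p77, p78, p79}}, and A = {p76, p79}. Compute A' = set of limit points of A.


A' = {p79}

For each x ∈ X, list the open sets U ∈ τ with x ∈ U, then check whether U ∩ (A ∖ {x}) ≠ ∅ for every such U.
  x = p76: open {p76} ∋ x has {p76} ∩ (A ∖ {p76}) = ∅, so x is NOT a limit point.
  x = p77: open {p77} ∋ x has {p77} ∩ (A ∖ {p77}) = ∅, so x is NOT a limit point.
  x = p78: open {p77, p78} ∋ x has {p77, p78} ∩ (A ∖ {p78}) = ∅, so x is NOT a limit point.
  x = p79: opens ∋ x are {p76, p77, p79}, {p76, p77, p78, p79}; each meets A ∖ {p79}, so x IS a limit point.
Collecting: A' = {p79}.


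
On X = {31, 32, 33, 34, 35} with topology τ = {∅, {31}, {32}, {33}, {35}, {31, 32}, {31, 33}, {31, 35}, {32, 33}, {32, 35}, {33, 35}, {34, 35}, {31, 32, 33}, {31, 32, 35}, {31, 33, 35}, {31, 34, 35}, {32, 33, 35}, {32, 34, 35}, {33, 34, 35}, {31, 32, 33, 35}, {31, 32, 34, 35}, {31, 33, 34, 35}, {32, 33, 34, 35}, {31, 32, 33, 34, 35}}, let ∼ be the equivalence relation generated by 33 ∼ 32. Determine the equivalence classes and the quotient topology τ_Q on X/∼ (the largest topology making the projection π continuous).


X/∼ = {[31], [32=33], [34], [35]}; |τ_Q| = 12.

Equivalence classes: [31], [32=33], [34], [35].
Quotient map π: X → X/∼ sends 31 ↦ [31], 32 ↦ [32=33], 33 ↦ [32=33], 34 ↦ [34], 35 ↦ [35].
For each subset V ⊆ X/∼, compute π^{-1}(V) ⊆ X and check whether π^{-1}(V) ∈ τ. V is open in τ_Q iff π^{-1}(V) ∈ τ.
  V = {}: π^{-1}(V) = ∅ ∈ τ ✓.
  V = {[31]}: π^{-1}(V) = {31} ∈ τ ✓.
  V = {[32=33]}: π^{-1}(V) = {32, 33} ∈ τ ✓.
  V = {[31], [32=33]}: π^{-1}(V) = {31, 32, 33} ∈ τ ✓.
  V = {[34]}: π^{-1}(V) = {34} ∉ τ ✗.
  V = {[31], [34]}: π^{-1}(V) = {31, 34} ∉ τ ✗.
  V = {[32=33], [34]}: π^{-1}(V) = {32, 33, 34} ∉ τ ✗.
  V = {[31], [32=33], [34]}: π^{-1}(V) = {31, 32, 33, 34} ∉ τ ✗.
  V = {[35]}: π^{-1}(V) = {35} ∈ τ ✓.
  V = {[31], [35]}: π^{-1}(V) = {31, 35} ∈ τ ✓.
  V = {[32=33], [35]}: π^{-1}(V) = {32, 33, 35} ∈ τ ✓.
  V = {[31], [32=33], [35]}: π^{-1}(V) = {31, 32, 33, 35} ∈ τ ✓.
  V = {[34], [35]}: π^{-1}(V) = {34, 35} ∈ τ ✓.
  V = {[31], [34], [35]}: π^{-1}(V) = {31, 34, 35} ∈ τ ✓.
  V = {[32=33], [34], [35]}: π^{-1}(V) = {32, 33, 34, 35} ∈ τ ✓.
  V = {[31], [32=33], [34], [35]}: π^{-1}(V) = {31, 32, 33, 34, 35} ∈ τ ✓.
Open sets in the quotient: τ_Q = {{}, {[31]}, {[32=33]}, {[31], [32=33]}, {[35]}, {[31], [35]}, {[32=33], [35]}, {[31], [32=33], [35]}, {[34], [35]}, {[31], [34], [35]}, {[32=33], [34], [35]}, {[31], [32=33], [34], [35]}} (12 elements).


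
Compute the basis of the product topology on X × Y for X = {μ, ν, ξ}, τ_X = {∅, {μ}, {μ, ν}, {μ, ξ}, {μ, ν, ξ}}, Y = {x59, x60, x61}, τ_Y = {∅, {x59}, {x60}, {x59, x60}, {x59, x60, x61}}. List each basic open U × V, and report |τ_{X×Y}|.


Basis B = {∅ × ∅, {μ} × {x59}, {μ} × {x60}, {μ} × {x59, x60}, {μ, ν} × {x59}, {μ, ξ} × {x59}, {μ, ν} × {x60}, {μ, ξ} × {x60}, {μ} × {x59, x60, x61}, {μ, ν, ξ} × {x59}, {μ, ν, ξ} × {x60}, {μ, ν} × {x59, x60}, {μ, ξ} × {x59, x60}, {μ, ν} × {x59, x60, x61}, {μ, ξ} × {x59, x60, x61}, {μ, ν, ξ} × {x59, x60}, {μ, ν, ξ} × {x59, x60, x61}}; |τ_{X×Y}| = 50.

Enumerate products U × V with U ∈ τ_X, V ∈ τ_Y (deduplicated):
  ∅ × ∅ = {} (∅)
  {μ} × {x59} = {(μ,x59)}
  {μ} × {x60} = {(μ,x60)}
  {μ} × {x59, x60} = {(μ,x59), (μ,x60)}
  {μ, ν} × {x59} = {(μ,x59), (ν,x59)}
  {μ, ξ} × {x59} = {(μ,x59), (ξ,x59)}
  {μ, ν} × {x60} = {(μ,x60), (ν,x60)}
  {μ, ξ} × {x60} = {(μ,x60), (ξ,x60)}
  {μ} × {x59, x60, x61} = {(μ,x59), (μ,x60), (μ,x61)}
  {μ, ν, ξ} × {x59} = {(μ,x59), (ν,x59), (ξ,x59)}
  {μ, ν, ξ} × {x60} = {(μ,x60), (ν,x60), (ξ,x60)}
  {μ, ν} × {x59, x60} = {(μ,x59), (μ,x60), (ν,x59), (ν,x60)}
  {μ, ξ} × {x59, x60} = {(μ,x59), (μ,x60), (ξ,x59), (ξ,x60)}
  {μ, ν} × {x59, x60, x61} = {(μ,x59), (μ,x60), (μ,x61), (ν,x59), (ν,x60), (ν,x61)}
  {μ, ξ} × {x59, x60, x61} = {(μ,x59), (μ,x60), (μ,x61), (ξ,x59), (ξ,x60), (ξ,x61)}
  {μ, ν, ξ} × {x59, x60} = {(μ,x59), (μ,x60), (ν,x59), (ν,x60), (ξ,x59), (ξ,x60)}
  {μ, ν, ξ} × {x59, x60, x61} = {(μ,x59), (μ,x60), (μ,x61), (ν,x59), (ν,x60), (ν,x61), (ξ,x59), (ξ,x60), (ξ,x61)}
These 17 distinct sets form the basis B.
Close under arbitrary unions to get τ_{X×Y}; counting gives |τ_{X×Y}| = 50.


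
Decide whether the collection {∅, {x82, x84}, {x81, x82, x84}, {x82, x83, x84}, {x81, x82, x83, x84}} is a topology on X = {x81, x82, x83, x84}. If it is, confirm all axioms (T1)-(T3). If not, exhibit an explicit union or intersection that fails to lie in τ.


τ IS a topology on X.

Axiom (T1): ∅ ∈ τ? Yes; X ∈ τ? Yes.
Axiom (T2/T3): check pairwise unions and intersections of members of τ.
All pairwise intersections and unions checked — each lies in τ. Therefore τ satisfies (T1), (T2), (T3): it IS a topology on X.


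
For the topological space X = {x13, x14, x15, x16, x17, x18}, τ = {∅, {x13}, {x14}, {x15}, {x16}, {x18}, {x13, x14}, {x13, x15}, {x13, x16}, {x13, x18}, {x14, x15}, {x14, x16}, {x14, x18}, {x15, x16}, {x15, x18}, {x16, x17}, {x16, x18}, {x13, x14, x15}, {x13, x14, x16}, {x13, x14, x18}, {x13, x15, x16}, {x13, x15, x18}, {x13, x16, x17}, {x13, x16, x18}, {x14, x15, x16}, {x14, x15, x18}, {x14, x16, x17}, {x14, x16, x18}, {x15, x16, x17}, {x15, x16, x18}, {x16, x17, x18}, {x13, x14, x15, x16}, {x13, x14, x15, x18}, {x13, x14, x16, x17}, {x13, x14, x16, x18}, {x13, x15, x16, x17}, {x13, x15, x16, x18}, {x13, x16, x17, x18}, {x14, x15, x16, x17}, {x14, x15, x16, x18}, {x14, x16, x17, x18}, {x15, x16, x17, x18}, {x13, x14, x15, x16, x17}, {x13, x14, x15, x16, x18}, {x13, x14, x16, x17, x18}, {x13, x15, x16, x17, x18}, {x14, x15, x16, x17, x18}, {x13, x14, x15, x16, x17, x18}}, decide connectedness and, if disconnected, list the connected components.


(X, τ) is disconnected; components = [{x13}, {x14}, {x15}, {x18}, {x16, x17}].

Find clopen sets (U ∈ τ with X ∖ U ∈ τ):
  U = ∅, X ∖ U = {x13, x14, x15, x16, x17, x18} — both open, so U is clopen.
  U = {x13}, X ∖ U = {x14, x15, x16, x17, x18} — both open, so U is clopen.
  U = {x14}, X ∖ U = {x13, x15, x16, x17, x18} — both open, so U is clopen.
  U = {x15}, X ∖ U = {x13, x14, x16, x17, x18} — both open, so U is clopen.
  U = {x18}, X ∖ U = {x13, x14, x15, x16, x17} — both open, so U is clopen.
  U = {x13, x14}, X ∖ U = {x15, x16, x17, x18} — both open, so U is clopen.
  U = {x13, x15}, X ∖ U = {x14, x16, x17, x18} — both open, so U is clopen.
  U = {x13, x18}, X ∖ U = {x14, x15, x16, x17} — both open, so U is clopen.
  U = {x14, x15}, X ∖ U = {x13, x16, x17, x18} — both open, so U is clopen.
  U = {x14, x18}, X ∖ U = {x13, x15, x16, x17} — both open, so U is clopen.
  U = {x15, x18}, X ∖ U = {x13, x14, x16, x17} — both open, so U is clopen.
  U = {x16, x17}, X ∖ U = {x13, x14, x15, x18} — both open, so U is clopen.
  U = {x13, x14, x15}, X ∖ U = {x16, x17, x18} — both open, so U is clopen.
  U = {x13, x14, x18}, X ∖ U = {x15, x16, x17} — both open, so U is clopen.
  U = {x13, x15, x18}, X ∖ U = {x14, x16, x17} — both open, so U is clopen.
  U = {x13, x16, x17}, X ∖ U = {x14, x15, x18} — both open, so U is clopen.
  U = {x14, x15, x18}, X ∖ U = {x13, x16, x17} — both open, so U is clopen.
  U = {x14, x16, x17}, X ∖ U = {x13, x15, x18} — both open, so U is clopen.
  U = {x15, x16, x17}, X ∖ U = {x13, x14, x18} — both open, so U is clopen.
  U = {x16, x17, x18}, X ∖ U = {x13, x14, x15} — both open, so U is clopen.
  U = {x13, x14, x15, x18}, X ∖ U = {x16, x17} — both open, so U is clopen.
  U = {x13, x14, x16, x17}, X ∖ U = {x15, x18} — both open, so U is clopen.
  U = {x13, x15, x16, x17}, X ∖ U = {x14, x18} — both open, so U is clopen.
  U = {x13, x16, x17, x18}, X ∖ U = {x14, x15} — both open, so U is clopen.
  U = {x14, x15, x16, x17}, X ∖ U = {x13, x18} — both open, so U is clopen.
  U = {x14, x16, x17, x18}, X ∖ U = {x13, x15} — both open, so U is clopen.
  U = {x15, x16, x17, x18}, X ∖ U = {x13, x14} — both open, so U is clopen.
  U = {x13, x14, x15, x16, x17}, X ∖ U = {x18} — both open, so U is clopen.
  U = {x13, x14, x16, x17, x18}, X ∖ U = {x15} — both open, so U is clopen.
  U = {x13, x15, x16, x17, x18}, X ∖ U = {x14} — both open, so U is clopen.
  U = {x14, x15, x16, x17, x18}, X ∖ U = {x13} — both open, so U is clopen.
  U = {x13, x14, x15, x16, x17, x18}, X ∖ U = ∅ — both open, so U is clopen.
Nontrivial clopen(s) exist: e.g. {x15, x16, x17, x18}. So (X, τ) is disconnected.
Compute connected components by grouping points that agree on all clopens:
  component: {x13}
  component: {x14}
  component: {x15}
  component: {x18}
  component: {x16, x17}


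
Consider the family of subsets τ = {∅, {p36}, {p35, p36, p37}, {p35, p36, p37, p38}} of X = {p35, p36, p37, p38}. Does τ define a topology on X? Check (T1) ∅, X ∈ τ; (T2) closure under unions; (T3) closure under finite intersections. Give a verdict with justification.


τ IS a topology on X.

Axiom (T1): ∅ ∈ τ? Yes; X ∈ τ? Yes.
Axiom (T2/T3): check pairwise unions and intersections of members of τ.
All pairwise intersections and unions checked — each lies in τ. Therefore τ satisfies (T1), (T2), (T3): it IS a topology on X.


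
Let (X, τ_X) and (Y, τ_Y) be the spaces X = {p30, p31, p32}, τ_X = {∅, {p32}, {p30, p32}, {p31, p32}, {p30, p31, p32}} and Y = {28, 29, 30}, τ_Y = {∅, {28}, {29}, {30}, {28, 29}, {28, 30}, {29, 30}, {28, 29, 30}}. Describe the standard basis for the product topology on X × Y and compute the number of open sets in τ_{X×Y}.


Basis B = {∅ × ∅, {p32} × {28}, {p32} × {29}, {p32} × {30}, {p30, p32} × {28}, {p30, p32} × {29}, {p30, p32} × {30}, {p31, p32} × {28}, {p31, p32} × {29}, {p31, p32} × {30}, {p32} × {28, 29}, {p32} × {28, 30}, {p32} × {29, 30}, {p30, p31, p32} × {28}, {p30, p31, p32} × {29}, {p30, p31, p32} × {30}, {p32} × {28, 29, 30}, {p30, p32} × {28, 29}, {p30, p32} × {28, 30}, {p30, p32} × {29, 30}, {p31, p32} × {28, 29}, {p31, p32} × {28, 30}, {p31, p32} × {29, 30}, {p30, p32} × {28, 29, 30}, {p30, p31, p32} × {28, 29}, {p30, p31, p32} × {28, 30}, {p30, p31, p32} × {29, 30}, {p31, p32} × {28, 29, 30}, {p30, p31, p32} × {28, 29, 30}}; |τ_{X×Y}| = 125.

Enumerate products U × V with U ∈ τ_X, V ∈ τ_Y (deduplicated):
  ∅ × ∅ = {} (∅)
  {p32} × {28} = {(p32,28)}
  {p32} × {29} = {(p32,29)}
  {p32} × {30} = {(p32,30)}
  {p30, p32} × {28} = {(p30,28), (p32,28)}
  {p30, p32} × {29} = {(p30,29), (p32,29)}
  {p30, p32} × {30} = {(p30,30), (p32,30)}
  {p31, p32} × {28} = {(p31,28), (p32,28)}
  {p31, p32} × {29} = {(p31,29), (p32,29)}
  {p31, p32} × {30} = {(p31,30), (p32,30)}
  {p32} × {28, 29} = {(p32,28), (p32,29)}
  {p32} × {28, 30} = {(p32,28), (p32,30)}
  {p32} × {29, 30} = {(p32,29), (p32,30)}
  {p30, p31, p32} × {28} = {(p30,28), (p31,28), (p32,28)}
  {p30, p31, p32} × {29} = {(p30,29), (p31,29), (p32,29)}
  {p30, p31, p32} × {30} = {(p30,30), (p31,30), (p32,30)}
  {p32} × {28, 29, 30} = {(p32,28), (p32,29), (p32,30)}
  {p30, p32} × {28, 29} = {(p30,28), (p30,29), (p32,28), (p32,29)}
  {p30, p32} × {28, 30} = {(p30,28), (p30,30), (p32,28), (p32,30)}
  {p30, p32} × {29, 30} = {(p30,29), (p30,30), (p32,29), (p32,30)}
  {p31, p32} × {28, 29} = {(p31,28), (p31,29), (p32,28), (p32,29)}
  {p31, p32} × {28, 30} = {(p31,28), (p31,30), (p32,28), (p32,30)}
  {p31, p32} × {29, 30} = {(p31,29), (p31,30), (p32,29), (p32,30)}
  {p30, p32} × {28, 29, 30} = {(p30,28), (p30,29), (p30,30), (p32,28), (p32,29), (p32,30)}
  {p30, p31, p32} × {28, 29} = {(p30,28), (p30,29), (p31,28), (p31,29), (p32,28), (p32,29)}
  {p30, p31, p32} × {28, 30} = {(p30,28), (p30,30), (p31,28), (p31,30), (p32,28), (p32,30)}
  {p30, p31, p32} × {29, 30} = {(p30,29), (p30,30), (p31,29), (p31,30), (p32,29), (p32,30)}
  {p31, p32} × {28, 29, 30} = {(p31,28), (p31,29), (p31,30), (p32,28), (p32,29), (p32,30)}
  {p30, p31, p32} × {28, 29, 30} = {(p30,28), (p30,29), (p30,30), (p31,28), (p31,29), (p31,30), (p32,28), (p32,29), (p32,30)}
These 29 distinct sets form the basis B.
Close under arbitrary unions to get τ_{X×Y}; counting gives |τ_{X×Y}| = 125.


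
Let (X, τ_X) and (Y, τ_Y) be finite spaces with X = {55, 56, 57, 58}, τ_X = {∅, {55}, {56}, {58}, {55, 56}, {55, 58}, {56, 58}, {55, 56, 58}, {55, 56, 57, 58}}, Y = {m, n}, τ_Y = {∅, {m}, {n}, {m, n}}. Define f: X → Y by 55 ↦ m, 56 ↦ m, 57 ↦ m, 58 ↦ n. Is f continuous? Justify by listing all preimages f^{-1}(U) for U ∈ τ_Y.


f is NOT continuous.

Compute f^{-1}(U) for each U ∈ τ_Y:
  U = ∅: f^{-1}(U) = ∅ ∈ τ_X ✓.
  U = {m}: f^{-1}(U) = {55, 56, 57} ∉ τ_X ✗.
  U = {n}: f^{-1}(U) = {58} ∈ τ_X ✓.
  U = {m, n}: f^{-1}(U) = {55, 56, 57, 58} ∈ τ_X ✓.
Found U = {m} with f^{-1}(U) = {55, 56, 57} not in τ_X. Therefore f is NOT continuous.


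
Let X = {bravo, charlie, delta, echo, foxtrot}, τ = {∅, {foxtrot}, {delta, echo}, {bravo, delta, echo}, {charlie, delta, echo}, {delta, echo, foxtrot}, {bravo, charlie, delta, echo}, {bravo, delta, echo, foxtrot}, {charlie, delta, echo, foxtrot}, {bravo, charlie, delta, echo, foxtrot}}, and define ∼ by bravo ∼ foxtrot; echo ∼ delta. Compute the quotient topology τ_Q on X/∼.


X/∼ = {[bravo=foxtrot], [charlie], [delta=echo]}; |τ_Q| = 5.

Equivalence classes: [bravo=foxtrot], [charlie], [delta=echo].
Quotient map π: X → X/∼ sends bravo ↦ [bravo=foxtrot], charlie ↦ [charlie], delta ↦ [delta=echo], echo ↦ [delta=echo], foxtrot ↦ [bravo=foxtrot].
For each subset V ⊆ X/∼, compute π^{-1}(V) ⊆ X and check whether π^{-1}(V) ∈ τ. V is open in τ_Q iff π^{-1}(V) ∈ τ.
  V = {}: π^{-1}(V) = ∅ ∈ τ ✓.
  V = {[bravo=foxtrot]}: π^{-1}(V) = {bravo, foxtrot} ∉ τ ✗.
  V = {[charlie]}: π^{-1}(V) = {charlie} ∉ τ ✗.
  V = {[bravo=foxtrot], [charlie]}: π^{-1}(V) = {bravo, charlie, foxtrot} ∉ τ ✗.
  V = {[delta=echo]}: π^{-1}(V) = {delta, echo} ∈ τ ✓.
  V = {[bravo=foxtrot], [delta=echo]}: π^{-1}(V) = {bravo, delta, echo, foxtrot} ∈ τ ✓.
  V = {[charlie], [delta=echo]}: π^{-1}(V) = {charlie, delta, echo} ∈ τ ✓.
  V = {[bravo=foxtrot], [charlie], [delta=echo]}: π^{-1}(V) = {bravo, charlie, delta, echo, foxtrot} ∈ τ ✓.
Open sets in the quotient: τ_Q = {{}, {[delta=echo]}, {[bravo=foxtrot], [delta=echo]}, {[charlie], [delta=echo]}, {[bravo=foxtrot], [charlie], [delta=echo]}} (5 elements).


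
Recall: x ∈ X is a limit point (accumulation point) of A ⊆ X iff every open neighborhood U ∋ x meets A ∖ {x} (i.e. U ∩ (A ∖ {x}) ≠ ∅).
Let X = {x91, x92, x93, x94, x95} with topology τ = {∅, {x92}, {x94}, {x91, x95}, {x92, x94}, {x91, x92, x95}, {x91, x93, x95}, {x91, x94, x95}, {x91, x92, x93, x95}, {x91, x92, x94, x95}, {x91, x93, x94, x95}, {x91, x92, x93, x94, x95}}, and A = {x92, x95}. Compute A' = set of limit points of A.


A' = {x91, x93}

For each x ∈ X, list the open sets U ∈ τ with x ∈ U, then check whether U ∩ (A ∖ {x}) ≠ ∅ for every such U.
  x = x91: opens ∋ x are {x91, x95}, {x91, x92, x95}, {x91, x93, x95}, {x91, x94, x95}, {x91, x92, x93, x95}, {x91, x92, x94, x95}, {x91, x93, x94, x95}, {x91, x92, x93, x94, x95}; each meets A ∖ {x91}, so x IS a limit point.
  x = x92: open {x92} ∋ x has {x92} ∩ (A ∖ {x92}) = ∅, so x is NOT a limit point.
  x = x93: opens ∋ x are {x91, x93, x95}, {x91, x92, x93, x95}, {x91, x93, x94, x95}, {x91, x92, x93, x94, x95}; each meets A ∖ {x93}, so x IS a limit point.
  x = x94: open {x94} ∋ x has {x94} ∩ (A ∖ {x94}) = ∅, so x is NOT a limit point.
  x = x95: open {x91, x95} ∋ x has {x91, x95} ∩ (A ∖ {x95}) = ∅, so x is NOT a limit point.
Collecting: A' = {x91, x93}.


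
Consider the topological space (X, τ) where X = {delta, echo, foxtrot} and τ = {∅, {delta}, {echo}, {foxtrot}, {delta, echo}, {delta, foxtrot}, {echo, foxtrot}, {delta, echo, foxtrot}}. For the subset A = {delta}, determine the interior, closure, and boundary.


int(A) = {delta}, cl(A) = {delta}, ∂A = ∅.

Closed sets in (X, τ) are complements of opens:
  closed(X, τ) = {∅, {delta}, {echo}, {foxtrot}, {delta, echo}, {delta, foxtrot}, {echo, foxtrot}, {delta, echo, foxtrot}}.
int(A) = ⋃ {U ∈ τ : U ⊆ A}. Opens contained in A: ∅, {delta}.
Taking the union of these: int(A) = {delta}.
cl(A) = ⋂ {C closed : A ⊆ C}. Closed sets containing A: {delta}, {delta, echo}, {delta, foxtrot}, {delta, echo, foxtrot}.
Intersecting these: cl(A) = {delta}.
∂A = cl(A) ∖ int(A) = {delta} ∖ {delta} = ∅.


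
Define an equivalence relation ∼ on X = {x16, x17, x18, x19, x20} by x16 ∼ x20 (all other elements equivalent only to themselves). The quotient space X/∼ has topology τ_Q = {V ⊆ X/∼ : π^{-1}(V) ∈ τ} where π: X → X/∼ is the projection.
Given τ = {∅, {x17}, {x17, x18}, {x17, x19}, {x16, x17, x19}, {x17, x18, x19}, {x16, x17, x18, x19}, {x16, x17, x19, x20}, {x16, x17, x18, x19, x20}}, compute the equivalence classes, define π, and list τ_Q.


X/∼ = {[x16=x20], [x17], [x18], [x19]}; |τ_Q| = 7.

Equivalence classes: [x16=x20], [x17], [x18], [x19].
Quotient map π: X → X/∼ sends x16 ↦ [x16=x20], x17 ↦ [x17], x18 ↦ [x18], x19 ↦ [x19], x20 ↦ [x16=x20].
For each subset V ⊆ X/∼, compute π^{-1}(V) ⊆ X and check whether π^{-1}(V) ∈ τ. V is open in τ_Q iff π^{-1}(V) ∈ τ.
  V = {}: π^{-1}(V) = ∅ ∈ τ ✓.
  V = {[x16=x20]}: π^{-1}(V) = {x16, x20} ∉ τ ✗.
  V = {[x17]}: π^{-1}(V) = {x17} ∈ τ ✓.
  V = {[x16=x20], [x17]}: π^{-1}(V) = {x16, x17, x20} ∉ τ ✗.
  V = {[x18]}: π^{-1}(V) = {x18} ∉ τ ✗.
  V = {[x16=x20], [x18]}: π^{-1}(V) = {x16, x18, x20} ∉ τ ✗.
  V = {[x17], [x18]}: π^{-1}(V) = {x17, x18} ∈ τ ✓.
  V = {[x16=x20], [x17], [x18]}: π^{-1}(V) = {x16, x17, x18, x20} ∉ τ ✗.
  V = {[x19]}: π^{-1}(V) = {x19} ∉ τ ✗.
  V = {[x16=x20], [x19]}: π^{-1}(V) = {x16, x19, x20} ∉ τ ✗.
  V = {[x17], [x19]}: π^{-1}(V) = {x17, x19} ∈ τ ✓.
  V = {[x16=x20], [x17], [x19]}: π^{-1}(V) = {x16, x17, x19, x20} ∈ τ ✓.
  V = {[x18], [x19]}: π^{-1}(V) = {x18, x19} ∉ τ ✗.
  V = {[x16=x20], [x18], [x19]}: π^{-1}(V) = {x16, x18, x19, x20} ∉ τ ✗.
  V = {[x17], [x18], [x19]}: π^{-1}(V) = {x17, x18, x19} ∈ τ ✓.
  V = {[x16=x20], [x17], [x18], [x19]}: π^{-1}(V) = {x16, x17, x18, x19, x20} ∈ τ ✓.
Open sets in the quotient: τ_Q = {{}, {[x17]}, {[x17], [x18]}, {[x17], [x19]}, {[x16=x20], [x17], [x19]}, {[x17], [x18], [x19]}, {[x16=x20], [x17], [x18], [x19]}} (7 elements).


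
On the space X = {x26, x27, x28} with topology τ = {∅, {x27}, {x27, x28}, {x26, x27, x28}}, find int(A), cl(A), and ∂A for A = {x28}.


int(A) = ∅, cl(A) = {x26, x28}, ∂A = {x26, x28}.

Closed sets in (X, τ) are complements of opens:
  closed(X, τ) = {∅, {x26}, {x26, x28}, {x26, x27, x28}}.
int(A) = ⋃ {U ∈ τ : U ⊆ A}. Opens contained in A: ∅.
Taking the union of these: int(A) = ∅.
cl(A) = ⋂ {C closed : A ⊆ C}. Closed sets containing A: {x26, x28}, {x26, x27, x28}.
Intersecting these: cl(A) = {x26, x28}.
∂A = cl(A) ∖ int(A) = {x26, x28} ∖ ∅ = {x26, x28}.


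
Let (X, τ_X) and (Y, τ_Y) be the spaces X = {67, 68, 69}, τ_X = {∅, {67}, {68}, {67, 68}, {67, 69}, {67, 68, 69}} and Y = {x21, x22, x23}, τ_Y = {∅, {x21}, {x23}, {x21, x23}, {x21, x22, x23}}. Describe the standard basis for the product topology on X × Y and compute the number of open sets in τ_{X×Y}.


Basis B = {∅ × ∅, {67} × {x21}, {67} × {x23}, {68} × {x21}, {68} × {x23}, {67} × {x21, x23}, {67, 68} × {x21}, {67, 69} × {x21}, {67, 68} × {x23}, {67, 69} × {x23}, {68} × {x21, x23}, {67} × {x21, x22, x23}, {67, 68, 69} × {x21}, {67, 68, 69} × {x23}, {68} × {x21, x22, x23}, {67, 68} × {x21, x23}, {67, 69} × {x21, x23}, {67, 68} × {x21, x22, x23}, {67, 69} × {x21, x22, x23}, {67, 68, 69} × {x21, x23}, {67, 68, 69} × {x21, x22, x23}}; |τ_{X×Y}| = 70.

Enumerate products U × V with U ∈ τ_X, V ∈ τ_Y (deduplicated):
  ∅ × ∅ = {} (∅)
  {67} × {x21} = {(67,x21)}
  {67} × {x23} = {(67,x23)}
  {68} × {x21} = {(68,x21)}
  {68} × {x23} = {(68,x23)}
  {67} × {x21, x23} = {(67,x21), (67,x23)}
  {67, 68} × {x21} = {(67,x21), (68,x21)}
  {67, 69} × {x21} = {(67,x21), (69,x21)}
  {67, 68} × {x23} = {(67,x23), (68,x23)}
  {67, 69} × {x23} = {(67,x23), (69,x23)}
  {68} × {x21, x23} = {(68,x21), (68,x23)}
  {67} × {x21, x22, x23} = {(67,x21), (67,x22), (67,x23)}
  {67, 68, 69} × {x21} = {(67,x21), (68,x21), (69,x21)}
  {67, 68, 69} × {x23} = {(67,x23), (68,x23), (69,x23)}
  {68} × {x21, x22, x23} = {(68,x21), (68,x22), (68,x23)}
  {67, 68} × {x21, x23} = {(67,x21), (67,x23), (68,x21), (68,x23)}
  {67, 69} × {x21, x23} = {(67,x21), (67,x23), (69,x21), (69,x23)}
  {67, 68} × {x21, x22, x23} = {(67,x21), (67,x22), (67,x23), (68,x21), (68,x22), (68,x23)}
  {67, 69} × {x21, x22, x23} = {(67,x21), (67,x22), (67,x23), (69,x21), (69,x22), (69,x23)}
  {67, 68, 69} × {x21, x23} = {(67,x21), (67,x23), (68,x21), (68,x23), (69,x21), (69,x23)}
  {67, 68, 69} × {x21, x22, x23} = {(67,x21), (67,x22), (67,x23), (68,x21), (68,x22), (68,x23), (69,x21), (69,x22), (69,x23)}
These 21 distinct sets form the basis B.
Close under arbitrary unions to get τ_{X×Y}; counting gives |τ_{X×Y}| = 70.


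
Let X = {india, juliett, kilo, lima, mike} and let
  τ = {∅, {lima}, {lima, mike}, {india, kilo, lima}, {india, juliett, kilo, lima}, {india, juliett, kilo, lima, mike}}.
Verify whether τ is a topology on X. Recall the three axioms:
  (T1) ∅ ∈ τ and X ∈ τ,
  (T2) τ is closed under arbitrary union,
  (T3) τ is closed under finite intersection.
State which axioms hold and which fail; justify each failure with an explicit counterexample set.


τ is NOT a topology on X.

Axiom (T1): ∅ ∈ τ? Yes; X ∈ τ? Yes.
Axiom (T2/T3): check pairwise unions and intersections of members of τ.
Counterexample for (T2): {lima, mike} ∪ {india, kilo, lima} = {india, kilo, lima, mike} ∉ τ. Therefore τ is NOT a topology.


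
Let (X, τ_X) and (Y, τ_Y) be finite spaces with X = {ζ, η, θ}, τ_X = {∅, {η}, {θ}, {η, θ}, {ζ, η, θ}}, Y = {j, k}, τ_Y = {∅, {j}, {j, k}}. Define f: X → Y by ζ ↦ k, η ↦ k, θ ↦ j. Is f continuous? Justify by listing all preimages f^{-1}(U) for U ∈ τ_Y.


f IS continuous.

Compute f^{-1}(U) for each U ∈ τ_Y:
  U = ∅: f^{-1}(U) = ∅ ∈ τ_X ✓.
  U = {j}: f^{-1}(U) = {θ} ∈ τ_X ✓.
  U = {j, k}: f^{-1}(U) = {ζ, η, θ} ∈ τ_X ✓.
Every preimage lies in τ_X, so f IS continuous.


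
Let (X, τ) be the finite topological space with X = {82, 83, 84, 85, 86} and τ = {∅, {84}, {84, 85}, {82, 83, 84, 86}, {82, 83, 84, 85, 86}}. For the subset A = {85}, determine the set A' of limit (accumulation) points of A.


A' = ∅

For each x ∈ X, list the open sets U ∈ τ with x ∈ U, then check whether U ∩ (A ∖ {x}) ≠ ∅ for every such U.
  x = 82: open {82, 83, 84, 86} ∋ x has {82, 83, 84, 86} ∩ (A ∖ {82}) = ∅, so x is NOT a limit point.
  x = 83: open {82, 83, 84, 86} ∋ x has {82, 83, 84, 86} ∩ (A ∖ {83}) = ∅, so x is NOT a limit point.
  x = 84: open {84} ∋ x has {84} ∩ (A ∖ {84}) = ∅, so x is NOT a limit point.
  x = 85: open {84, 85} ∋ x has {84, 85} ∩ (A ∖ {85}) = ∅, so x is NOT a limit point.
  x = 86: open {82, 83, 84, 86} ∋ x has {82, 83, 84, 86} ∩ (A ∖ {86}) = ∅, so x is NOT a limit point.
Collecting: A' = ∅.


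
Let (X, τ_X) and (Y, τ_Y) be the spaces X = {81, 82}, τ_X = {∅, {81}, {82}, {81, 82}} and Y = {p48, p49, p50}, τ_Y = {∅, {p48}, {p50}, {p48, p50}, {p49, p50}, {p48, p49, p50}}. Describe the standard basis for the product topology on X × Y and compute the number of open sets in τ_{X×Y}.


Basis B = {∅ × ∅, {81} × {p48}, {81} × {p50}, {82} × {p48}, {82} × {p50}, {81} × {p48, p50}, {81, 82} × {p48}, {81} × {p49, p50}, {81, 82} × {p50}, {82} × {p48, p50}, {82} × {p49, p50}, {81} × {p48, p49, p50}, {82} × {p48, p49, p50}, {81, 82} × {p48, p50}, {81, 82} × {p49, p50}, {81, 82} × {p48, p49, p50}}; |τ_{X×Y}| = 36.

Enumerate products U × V with U ∈ τ_X, V ∈ τ_Y (deduplicated):
  ∅ × ∅ = {} (∅)
  {81} × {p48} = {(81,p48)}
  {81} × {p50} = {(81,p50)}
  {82} × {p48} = {(82,p48)}
  {82} × {p50} = {(82,p50)}
  {81} × {p48, p50} = {(81,p48), (81,p50)}
  {81, 82} × {p48} = {(81,p48), (82,p48)}
  {81} × {p49, p50} = {(81,p49), (81,p50)}
  {81, 82} × {p50} = {(81,p50), (82,p50)}
  {82} × {p48, p50} = {(82,p48), (82,p50)}
  {82} × {p49, p50} = {(82,p49), (82,p50)}
  {81} × {p48, p49, p50} = {(81,p48), (81,p49), (81,p50)}
  {82} × {p48, p49, p50} = {(82,p48), (82,p49), (82,p50)}
  {81, 82} × {p48, p50} = {(81,p48), (81,p50), (82,p48), (82,p50)}
  {81, 82} × {p49, p50} = {(81,p49), (81,p50), (82,p49), (82,p50)}
  {81, 82} × {p48, p49, p50} = {(81,p48), (81,p49), (81,p50), (82,p48), (82,p49), (82,p50)}
These 16 distinct sets form the basis B.
Close under arbitrary unions to get τ_{X×Y}; counting gives |τ_{X×Y}| = 36.


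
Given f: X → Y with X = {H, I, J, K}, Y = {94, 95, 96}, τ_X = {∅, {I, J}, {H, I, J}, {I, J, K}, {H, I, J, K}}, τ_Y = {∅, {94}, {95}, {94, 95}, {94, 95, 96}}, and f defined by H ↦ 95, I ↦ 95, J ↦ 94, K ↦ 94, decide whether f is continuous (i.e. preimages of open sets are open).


f is NOT continuous.

Compute f^{-1}(U) for each U ∈ τ_Y:
  U = ∅: f^{-1}(U) = ∅ ∈ τ_X ✓.
  U = {94}: f^{-1}(U) = {J, K} ∉ τ_X ✗.
  U = {95}: f^{-1}(U) = {H, I} ∉ τ_X ✗.
  U = {94, 95}: f^{-1}(U) = {H, I, J, K} ∈ τ_X ✓.
  U = {94, 95, 96}: f^{-1}(U) = {H, I, J, K} ∈ τ_X ✓.
Found U = {94} with f^{-1}(U) = {J, K} not in τ_X. Therefore f is NOT continuous.


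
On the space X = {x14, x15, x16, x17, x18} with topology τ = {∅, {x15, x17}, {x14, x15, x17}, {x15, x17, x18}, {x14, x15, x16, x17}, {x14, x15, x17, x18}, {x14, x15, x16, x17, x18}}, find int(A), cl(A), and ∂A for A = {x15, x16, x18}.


int(A) = ∅, cl(A) = {x14, x15, x16, x17, x18}, ∂A = {x14, x15, x16, x17, x18}.

Closed sets in (X, τ) are complements of opens:
  closed(X, τ) = {∅, {x16}, {x18}, {x14, x16}, {x16, x18}, {x14, x16, x18}, {x14, x15, x16, x17, x18}}.
int(A) = ⋃ {U ∈ τ : U ⊆ A}. Opens contained in A: ∅.
Taking the union of these: int(A) = ∅.
cl(A) = ⋂ {C closed : A ⊆ C}. Closed sets containing A: {x14, x15, x16, x17, x18}.
Intersecting these: cl(A) = {x14, x15, x16, x17, x18}.
∂A = cl(A) ∖ int(A) = {x14, x15, x16, x17, x18} ∖ ∅ = {x14, x15, x16, x17, x18}.


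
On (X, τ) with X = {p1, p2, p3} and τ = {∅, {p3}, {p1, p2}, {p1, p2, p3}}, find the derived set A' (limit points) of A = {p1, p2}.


A' = {p1, p2}

For each x ∈ X, list the open sets U ∈ τ with x ∈ U, then check whether U ∩ (A ∖ {x}) ≠ ∅ for every such U.
  x = p1: opens ∋ x are {p1, p2}, {p1, p2, p3}; each meets A ∖ {p1}, so x IS a limit point.
  x = p2: opens ∋ x are {p1, p2}, {p1, p2, p3}; each meets A ∖ {p2}, so x IS a limit point.
  x = p3: open {p3} ∋ x has {p3} ∩ (A ∖ {p3}) = ∅, so x is NOT a limit point.
Collecting: A' = {p1, p2}.


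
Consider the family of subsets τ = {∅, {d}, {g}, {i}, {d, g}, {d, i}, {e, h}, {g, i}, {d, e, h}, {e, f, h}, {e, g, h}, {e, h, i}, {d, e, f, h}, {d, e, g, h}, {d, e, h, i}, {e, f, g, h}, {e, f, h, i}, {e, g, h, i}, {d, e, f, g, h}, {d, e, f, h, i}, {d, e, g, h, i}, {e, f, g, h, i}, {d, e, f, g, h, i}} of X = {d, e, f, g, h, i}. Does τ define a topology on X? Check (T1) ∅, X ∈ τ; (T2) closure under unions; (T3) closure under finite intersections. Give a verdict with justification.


τ is NOT a topology on X.

Axiom (T1): ∅ ∈ τ? Yes; X ∈ τ? Yes.
Axiom (T2/T3): check pairwise unions and intersections of members of τ.
Counterexample for (T2): {d} ∪ {g, i} = {d, g, i} ∉ τ. Therefore τ is NOT a topology.


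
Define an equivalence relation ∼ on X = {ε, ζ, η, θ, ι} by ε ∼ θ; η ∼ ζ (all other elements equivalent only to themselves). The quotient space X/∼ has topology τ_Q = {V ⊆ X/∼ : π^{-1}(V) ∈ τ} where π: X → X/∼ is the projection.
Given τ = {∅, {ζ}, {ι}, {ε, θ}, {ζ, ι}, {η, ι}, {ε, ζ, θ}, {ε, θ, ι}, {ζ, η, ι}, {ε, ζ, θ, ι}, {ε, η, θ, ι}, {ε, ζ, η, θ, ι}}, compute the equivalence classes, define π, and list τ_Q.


X/∼ = {[ε=θ], [ζ=η], [ι]}; |τ_Q| = 6.

Equivalence classes: [ε=θ], [ζ=η], [ι].
Quotient map π: X → X/∼ sends ε ↦ [ε=θ], ζ ↦ [ζ=η], η ↦ [ζ=η], θ ↦ [ε=θ], ι ↦ [ι].
For each subset V ⊆ X/∼, compute π^{-1}(V) ⊆ X and check whether π^{-1}(V) ∈ τ. V is open in τ_Q iff π^{-1}(V) ∈ τ.
  V = {}: π^{-1}(V) = ∅ ∈ τ ✓.
  V = {[ε=θ]}: π^{-1}(V) = {ε, θ} ∈ τ ✓.
  V = {[ζ=η]}: π^{-1}(V) = {ζ, η} ∉ τ ✗.
  V = {[ε=θ], [ζ=η]}: π^{-1}(V) = {ε, ζ, η, θ} ∉ τ ✗.
  V = {[ι]}: π^{-1}(V) = {ι} ∈ τ ✓.
  V = {[ε=θ], [ι]}: π^{-1}(V) = {ε, θ, ι} ∈ τ ✓.
  V = {[ζ=η], [ι]}: π^{-1}(V) = {ζ, η, ι} ∈ τ ✓.
  V = {[ε=θ], [ζ=η], [ι]}: π^{-1}(V) = {ε, ζ, η, θ, ι} ∈ τ ✓.
Open sets in the quotient: τ_Q = {{}, {[ε=θ]}, {[ι]}, {[ε=θ], [ι]}, {[ζ=η], [ι]}, {[ε=θ], [ζ=η], [ι]}} (6 elements).


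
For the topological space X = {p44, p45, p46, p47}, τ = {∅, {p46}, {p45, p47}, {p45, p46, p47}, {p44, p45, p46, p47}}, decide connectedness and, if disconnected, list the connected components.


(X, τ) is connected.

Find clopen sets (U ∈ τ with X ∖ U ∈ τ):
  U = ∅, X ∖ U = {p44, p45, p46, p47} — both open, so U is clopen.
  U = {p44, p45, p46, p47}, X ∖ U = ∅ — both open, so U is clopen.
Only trivial clopens (∅ and X) exist, so (X, τ) is connected.
Compute connected components by grouping points that agree on all clopens:
  component: {p44, p45, p46, p47}


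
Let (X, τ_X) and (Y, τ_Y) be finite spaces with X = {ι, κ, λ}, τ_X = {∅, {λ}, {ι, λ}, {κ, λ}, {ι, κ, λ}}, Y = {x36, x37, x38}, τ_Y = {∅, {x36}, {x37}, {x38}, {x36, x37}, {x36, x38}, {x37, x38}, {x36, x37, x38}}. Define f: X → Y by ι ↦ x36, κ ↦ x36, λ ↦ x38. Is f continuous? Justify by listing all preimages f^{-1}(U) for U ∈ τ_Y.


f is NOT continuous.

Compute f^{-1}(U) for each U ∈ τ_Y:
  U = ∅: f^{-1}(U) = ∅ ∈ τ_X ✓.
  U = {x36}: f^{-1}(U) = {ι, κ} ∉ τ_X ✗.
  U = {x37}: f^{-1}(U) = ∅ ∈ τ_X ✓.
  U = {x38}: f^{-1}(U) = {λ} ∈ τ_X ✓.
  U = {x36, x37}: f^{-1}(U) = {ι, κ} ∉ τ_X ✗.
  U = {x36, x38}: f^{-1}(U) = {ι, κ, λ} ∈ τ_X ✓.
  U = {x37, x38}: f^{-1}(U) = {λ} ∈ τ_X ✓.
  U = {x36, x37, x38}: f^{-1}(U) = {ι, κ, λ} ∈ τ_X ✓.
Found U = {x36} with f^{-1}(U) = {ι, κ} not in τ_X. Therefore f is NOT continuous.


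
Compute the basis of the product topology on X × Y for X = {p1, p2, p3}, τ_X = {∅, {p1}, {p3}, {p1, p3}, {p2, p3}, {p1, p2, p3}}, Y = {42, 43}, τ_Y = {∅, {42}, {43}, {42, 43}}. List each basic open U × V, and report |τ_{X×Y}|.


Basis B = {∅ × ∅, {p1} × {42}, {p1} × {43}, {p3} × {42}, {p3} × {43}, {p1} × {42, 43}, {p1, p3} × {42}, {p1, p3} × {43}, {p2, p3} × {42}, {p2, p3} × {43}, {p3} × {42, 43}, {p1, p2, p3} × {42}, {p1, p2, p3} × {43}, {p1, p3} × {42, 43}, {p2, p3} × {42, 43}, {p1, p2, p3} × {42, 43}}; |τ_{X×Y}| = 36.

Enumerate products U × V with U ∈ τ_X, V ∈ τ_Y (deduplicated):
  ∅ × ∅ = {} (∅)
  {p1} × {42} = {(p1,42)}
  {p1} × {43} = {(p1,43)}
  {p3} × {42} = {(p3,42)}
  {p3} × {43} = {(p3,43)}
  {p1} × {42, 43} = {(p1,42), (p1,43)}
  {p1, p3} × {42} = {(p1,42), (p3,42)}
  {p1, p3} × {43} = {(p1,43), (p3,43)}
  {p2, p3} × {42} = {(p2,42), (p3,42)}
  {p2, p3} × {43} = {(p2,43), (p3,43)}
  {p3} × {42, 43} = {(p3,42), (p3,43)}
  {p1, p2, p3} × {42} = {(p1,42), (p2,42), (p3,42)}
  {p1, p2, p3} × {43} = {(p1,43), (p2,43), (p3,43)}
  {p1, p3} × {42, 43} = {(p1,42), (p1,43), (p3,42), (p3,43)}
  {p2, p3} × {42, 43} = {(p2,42), (p2,43), (p3,42), (p3,43)}
  {p1, p2, p3} × {42, 43} = {(p1,42), (p1,43), (p2,42), (p2,43), (p3,42), (p3,43)}
These 16 distinct sets form the basis B.
Close under arbitrary unions to get τ_{X×Y}; counting gives |τ_{X×Y}| = 36.
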